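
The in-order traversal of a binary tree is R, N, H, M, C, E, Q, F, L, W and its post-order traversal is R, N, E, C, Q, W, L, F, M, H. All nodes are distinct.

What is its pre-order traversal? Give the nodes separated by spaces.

The last element of post-order is the root; it splits in-order into left and right subtrees.
Root H: left subtree has 2 nodes {R, N}, right has 7 {M, C, E, Q, F, L, W}.
  Root N: left subtree has 1 node {R}, right has 0 { }.
  Root M: left subtree has 0 nodes { }, right has 6 {C, E, Q, F, L, W}.
    Root F: left subtree has 3 nodes {C, E, Q}, right has 2 {L, W}.
      Root Q: left subtree has 2 nodes {C, E}, right has 0 { }.
        Root C: left subtree has 0 nodes { }, right has 1 {E}.
      Root L: left subtree has 0 nodes { }, right has 1 {W}.

H N R M F Q C E L W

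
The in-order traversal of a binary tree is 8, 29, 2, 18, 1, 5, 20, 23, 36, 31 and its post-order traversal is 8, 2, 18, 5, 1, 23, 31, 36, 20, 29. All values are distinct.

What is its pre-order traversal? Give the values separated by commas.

29, 8, 20, 1, 18, 2, 5, 36, 23, 31

The last element of post-order is the root; it splits in-order into left and right subtrees.
Root 29: left subtree has 1 node {8}, right has 8 {2, 18, 1, 5, 20, 23, 36, 31}.
  Root 20: left subtree has 4 nodes {2, 18, 1, 5}, right has 3 {23, 36, 31}.
    Root 1: left subtree has 2 nodes {2, 18}, right has 1 {5}.
      Root 18: left subtree has 1 node {2}, right has 0 { }.
    Root 36: left subtree has 1 node {23}, right has 1 {31}.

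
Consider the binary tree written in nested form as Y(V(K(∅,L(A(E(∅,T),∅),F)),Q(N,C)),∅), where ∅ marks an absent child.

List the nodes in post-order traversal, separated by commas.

T, E, A, F, L, K, N, C, Q, V, Y

Post-order visits the left subtree, then the right subtree, then the node.
At Y: go left to V.
  At V: go left to K.
    At K: no left child.
    At K: go right to L.
      At L: go left to A.
        At A: go left to E.
          At E: no left child.
          At E: go right to T.
            T is a leaf — visit T.
          Visit E.
        At A: no right child.
        Visit A.
      At L: go right to F.
        F is a leaf — visit F.
      Visit L.
    Visit K.
  At V: go right to Q.
    At Q: go left to N.
      N is a leaf — visit N.
    At Q: go right to C.
      C is a leaf — visit C.
    Visit Q.
  Visit V.
At Y: no right child.
Visit Y.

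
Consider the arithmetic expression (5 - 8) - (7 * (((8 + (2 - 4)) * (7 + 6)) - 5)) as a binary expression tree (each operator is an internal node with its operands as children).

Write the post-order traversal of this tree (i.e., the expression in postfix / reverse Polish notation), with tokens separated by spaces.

5 8 - 7 8 2 4 - + 7 6 + * 5 - * -

Post-order on an expression tree gives postfix notation: for each operator, emit left operand, right operand, then the operator.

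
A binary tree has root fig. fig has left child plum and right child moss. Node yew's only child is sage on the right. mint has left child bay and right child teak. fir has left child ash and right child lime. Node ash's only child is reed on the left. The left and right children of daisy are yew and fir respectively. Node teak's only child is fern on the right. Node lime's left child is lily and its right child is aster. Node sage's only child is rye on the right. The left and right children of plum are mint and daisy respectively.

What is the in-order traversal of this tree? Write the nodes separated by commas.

In-order visits the left subtree, then the node, then the right subtree.
At fig: go left to plum.
  At plum: go left to mint.
    At mint: go left to bay.
      bay is a leaf — visit bay.
    Visit mint.
    At mint: go right to teak.
      At teak: no left child.
      Visit teak.
      At teak: go right to fern.
        fern is a leaf — visit fern.
  Visit plum.
  At plum: go right to daisy.
    At daisy: go left to yew.
      At yew: no left child.
      Visit yew.
      At yew: go right to sage.
        At sage: no left child.
        Visit sage.
        At sage: go right to rye.
          rye is a leaf — visit rye.
    Visit daisy.
    At daisy: go right to fir.
      At fir: go left to ash.
        At ash: go left to reed.
          reed is a leaf — visit reed.
        Visit ash.
        At ash: no right child.
      Visit fir.
      At fir: go right to lime.
        At lime: go left to lily.
          lily is a leaf — visit lily.
        Visit lime.
        At lime: go right to aster.
          aster is a leaf — visit aster.
Visit fig.
At fig: go right to moss.
  moss is a leaf — visit moss.

bay, mint, teak, fern, plum, yew, sage, rye, daisy, reed, ash, fir, lily, lime, aster, fig, moss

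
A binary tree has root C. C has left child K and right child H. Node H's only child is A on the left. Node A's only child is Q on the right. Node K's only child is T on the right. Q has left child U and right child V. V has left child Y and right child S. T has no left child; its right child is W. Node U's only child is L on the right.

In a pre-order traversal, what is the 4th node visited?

Pre-order visits the node, then its left subtree, then its right subtree.
Visit C.
At C: go left to K.
  Visit K.
  At K: no left child.
  At K: go right to T.
    Visit T.
    At T: no left child.
    At T: go right to W.
      W is a leaf — visit W.
At C: go right to H.
  Visit H.
  At H: go left to A.
    Visit A.
    At A: no left child.
    At A: go right to Q.
      Visit Q.
      At Q: go left to U.
        Visit U.
        At U: no left child.
        At U: go right to L.
          L is a leaf — visit L.
      At Q: go right to V.
        Visit V.
        At V: go left to Y.
          Y is a leaf — visit Y.
        At V: go right to S.
          S is a leaf — visit S.
  At H: no right child.
Full pre-order sequence: C, K, T, W, H, A, Q, U, L, V, Y, S.

W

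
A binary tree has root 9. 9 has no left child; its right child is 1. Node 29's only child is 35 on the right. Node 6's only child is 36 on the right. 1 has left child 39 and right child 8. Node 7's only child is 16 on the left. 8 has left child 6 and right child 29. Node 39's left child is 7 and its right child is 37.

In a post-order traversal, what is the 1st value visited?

Post-order visits the left subtree, then the right subtree, then the node.
At 9: no left child.
At 9: go right to 1.
  At 1: go left to 39.
    At 39: go left to 7.
      At 7: go left to 16.
        16 is a leaf — visit 16.
      At 7: no right child.
      Visit 7.
    At 39: go right to 37.
      37 is a leaf — visit 37.
    Visit 39.
  At 1: go right to 8.
    At 8: go left to 6.
      At 6: no left child.
      At 6: go right to 36.
        36 is a leaf — visit 36.
      Visit 6.
    At 8: go right to 29.
      At 29: no left child.
      At 29: go right to 35.
        35 is a leaf — visit 35.
      Visit 29.
    Visit 8.
  Visit 1.
Visit 9.
Full post-order sequence: 16, 7, 37, 39, 36, 6, 35, 29, 8, 1, 9.

16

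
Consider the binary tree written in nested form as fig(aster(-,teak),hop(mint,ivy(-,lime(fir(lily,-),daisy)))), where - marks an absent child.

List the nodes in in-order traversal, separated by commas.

aster, teak, fig, mint, hop, ivy, lily, fir, lime, daisy

In-order visits the left subtree, then the node, then the right subtree.
At fig: go left to aster.
  At aster: no left child.
  Visit aster.
  At aster: go right to teak.
    teak is a leaf — visit teak.
Visit fig.
At fig: go right to hop.
  At hop: go left to mint.
    mint is a leaf — visit mint.
  Visit hop.
  At hop: go right to ivy.
    At ivy: no left child.
    Visit ivy.
    At ivy: go right to lime.
      At lime: go left to fir.
        At fir: go left to lily.
          lily is a leaf — visit lily.
        Visit fir.
        At fir: no right child.
      Visit lime.
      At lime: go right to daisy.
        daisy is a leaf — visit daisy.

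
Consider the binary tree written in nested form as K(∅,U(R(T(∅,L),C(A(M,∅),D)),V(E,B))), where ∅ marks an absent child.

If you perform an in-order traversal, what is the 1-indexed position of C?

7

In-order visits the left subtree, then the node, then the right subtree.
At K: no left child.
Visit K.
At K: go right to U.
  At U: go left to R.
    At R: go left to T.
      At T: no left child.
      Visit T.
      At T: go right to L.
        L is a leaf — visit L.
    Visit R.
    At R: go right to C.
      At C: go left to A.
        At A: go left to M.
          M is a leaf — visit M.
        Visit A.
        At A: no right child.
      Visit C.
      At C: go right to D.
        D is a leaf — visit D.
  Visit U.
  At U: go right to V.
    At V: go left to E.
      E is a leaf — visit E.
    Visit V.
    At V: go right to B.
      B is a leaf — visit B.
Full in-order sequence: K, T, L, R, M, A, C, D, U, E, V, B.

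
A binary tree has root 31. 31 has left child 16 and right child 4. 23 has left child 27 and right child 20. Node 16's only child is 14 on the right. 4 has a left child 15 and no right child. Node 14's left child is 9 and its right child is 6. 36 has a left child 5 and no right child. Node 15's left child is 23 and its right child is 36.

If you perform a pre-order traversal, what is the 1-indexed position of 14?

3

Pre-order visits the node, then its left subtree, then its right subtree.
Visit 31.
At 31: go left to 16.
  Visit 16.
  At 16: no left child.
  At 16: go right to 14.
    Visit 14.
    At 14: go left to 9.
      9 is a leaf — visit 9.
    At 14: go right to 6.
      6 is a leaf — visit 6.
At 31: go right to 4.
  Visit 4.
  At 4: go left to 15.
    Visit 15.
    At 15: go left to 23.
      Visit 23.
      At 23: go left to 27.
        27 is a leaf — visit 27.
      At 23: go right to 20.
        20 is a leaf — visit 20.
    At 15: go right to 36.
      Visit 36.
      At 36: go left to 5.
        5 is a leaf — visit 5.
      At 36: no right child.
  At 4: no right child.
Full pre-order sequence: 31, 16, 14, 9, 6, 4, 15, 23, 27, 20, 36, 5.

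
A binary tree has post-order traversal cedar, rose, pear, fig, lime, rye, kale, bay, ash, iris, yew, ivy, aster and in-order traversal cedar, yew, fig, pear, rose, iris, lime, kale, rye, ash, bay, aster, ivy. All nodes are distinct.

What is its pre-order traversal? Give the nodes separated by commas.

The last element of post-order is the root; it splits in-order into left and right subtrees.
Root aster: left subtree has 11 nodes {cedar, yew, fig, pear, rose, iris, lime, kale, rye, ash, bay}, right has 1 {ivy}.
  Root yew: left subtree has 1 node {cedar}, right has 9 {fig, pear, rose, iris, lime, kale, rye, ash, bay}.
    Root iris: left subtree has 3 nodes {fig, pear, rose}, right has 5 {lime, kale, rye, ash, bay}.
      Root fig: left subtree has 0 nodes { }, right has 2 {pear, rose}.
        Root pear: left subtree has 0 nodes { }, right has 1 {rose}.
      Root ash: left subtree has 3 nodes {lime, kale, rye}, right has 1 {bay}.
        Root kale: left subtree has 1 node {lime}, right has 1 {rye}.

aster, yew, cedar, iris, fig, pear, rose, ash, kale, lime, rye, bay, ivy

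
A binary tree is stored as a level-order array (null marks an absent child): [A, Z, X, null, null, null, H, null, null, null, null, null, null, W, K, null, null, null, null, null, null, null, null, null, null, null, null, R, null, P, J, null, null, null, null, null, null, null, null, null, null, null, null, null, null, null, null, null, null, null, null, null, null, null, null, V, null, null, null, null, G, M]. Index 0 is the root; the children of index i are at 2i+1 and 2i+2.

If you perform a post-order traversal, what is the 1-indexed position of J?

8

Post-order visits the left subtree, then the right subtree, then the node.
At A: go left to Z.
  Z is a leaf — visit Z.
At A: go right to X.
  At X: no left child.
  At X: go right to H.
    At H: go left to W.
      At W: go left to R.
        At R: go left to V.
          V is a leaf — visit V.
        At R: no right child.
        Visit R.
      At W: no right child.
      Visit W.
    At H: go right to K.
      At K: go left to P.
        At P: no left child.
        At P: go right to G.
          G is a leaf — visit G.
        Visit P.
      At K: go right to J.
        At J: go left to M.
          M is a leaf — visit M.
        At J: no right child.
        Visit J.
      Visit K.
    Visit H.
  Visit X.
Visit A.
Full post-order sequence: Z, V, R, W, G, P, M, J, K, H, X, A.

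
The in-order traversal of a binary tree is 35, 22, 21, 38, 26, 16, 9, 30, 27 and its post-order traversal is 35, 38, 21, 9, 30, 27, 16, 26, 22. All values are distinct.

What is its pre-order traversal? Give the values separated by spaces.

The last element of post-order is the root; it splits in-order into left and right subtrees.
Root 22: left subtree has 1 node {35}, right has 7 {21, 38, 26, 16, 9, 30, 27}.
  Root 26: left subtree has 2 nodes {21, 38}, right has 4 {16, 9, 30, 27}.
    Root 21: left subtree has 0 nodes { }, right has 1 {38}.
    Root 16: left subtree has 0 nodes { }, right has 3 {9, 30, 27}.
      Root 27: left subtree has 2 nodes {9, 30}, right has 0 { }.
        Root 30: left subtree has 1 node {9}, right has 0 { }.

22 35 26 21 38 16 27 30 9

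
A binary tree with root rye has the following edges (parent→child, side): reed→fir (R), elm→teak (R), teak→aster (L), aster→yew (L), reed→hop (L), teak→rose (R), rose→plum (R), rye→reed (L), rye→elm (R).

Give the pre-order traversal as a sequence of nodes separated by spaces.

Pre-order visits the node, then its left subtree, then its right subtree.
Visit rye.
At rye: go left to reed.
  Visit reed.
  At reed: go left to hop.
    hop is a leaf — visit hop.
  At reed: go right to fir.
    fir is a leaf — visit fir.
At rye: go right to elm.
  Visit elm.
  At elm: no left child.
  At elm: go right to teak.
    Visit teak.
    At teak: go left to aster.
      Visit aster.
      At aster: go left to yew.
        yew is a leaf — visit yew.
      At aster: no right child.
    At teak: go right to rose.
      Visit rose.
      At rose: no left child.
      At rose: go right to plum.
        plum is a leaf — visit plum.

rye reed hop fir elm teak aster yew rose plum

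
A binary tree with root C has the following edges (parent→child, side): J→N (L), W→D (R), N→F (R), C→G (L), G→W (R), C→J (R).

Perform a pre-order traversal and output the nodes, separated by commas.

C, G, W, D, J, N, F

Pre-order visits the node, then its left subtree, then its right subtree.
Visit C.
At C: go left to G.
  Visit G.
  At G: no left child.
  At G: go right to W.
    Visit W.
    At W: no left child.
    At W: go right to D.
      D is a leaf — visit D.
At C: go right to J.
  Visit J.
  At J: go left to N.
    Visit N.
    At N: no left child.
    At N: go right to F.
      F is a leaf — visit F.
  At J: no right child.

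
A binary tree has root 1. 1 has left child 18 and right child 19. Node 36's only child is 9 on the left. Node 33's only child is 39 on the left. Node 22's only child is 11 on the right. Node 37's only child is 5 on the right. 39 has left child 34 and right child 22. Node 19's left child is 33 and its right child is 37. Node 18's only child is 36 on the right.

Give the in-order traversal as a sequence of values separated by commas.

In-order visits the left subtree, then the node, then the right subtree.
At 1: go left to 18.
  At 18: no left child.
  Visit 18.
  At 18: go right to 36.
    At 36: go left to 9.
      9 is a leaf — visit 9.
    Visit 36.
    At 36: no right child.
Visit 1.
At 1: go right to 19.
  At 19: go left to 33.
    At 33: go left to 39.
      At 39: go left to 34.
        34 is a leaf — visit 34.
      Visit 39.
      At 39: go right to 22.
        At 22: no left child.
        Visit 22.
        At 22: go right to 11.
          11 is a leaf — visit 11.
    Visit 33.
    At 33: no right child.
  Visit 19.
  At 19: go right to 37.
    At 37: no left child.
    Visit 37.
    At 37: go right to 5.
      5 is a leaf — visit 5.

18, 9, 36, 1, 34, 39, 22, 11, 33, 19, 37, 5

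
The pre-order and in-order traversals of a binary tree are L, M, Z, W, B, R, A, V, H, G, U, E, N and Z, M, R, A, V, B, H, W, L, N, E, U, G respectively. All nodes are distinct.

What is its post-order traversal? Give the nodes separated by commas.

The first element of pre-order is the root; it splits in-order into left and right subtrees.
Root L: left subtree has 8 nodes {Z, M, R, A, V, B, H, W}, right has 4 {N, E, U, G}.
  Root M: left subtree has 1 node {Z}, right has 6 {R, A, V, B, H, W}.
    Root W: left subtree has 5 nodes {R, A, V, B, H}, right has 0 { }.
      Root B: left subtree has 3 nodes {R, A, V}, right has 1 {H}.
        Root R: left subtree has 0 nodes { }, right has 2 {A, V}.
          Root A: left subtree has 0 nodes { }, right has 1 {V}.
  Root G: left subtree has 3 nodes {N, E, U}, right has 0 { }.
    Root U: left subtree has 2 nodes {N, E}, right has 0 { }.
      Root E: left subtree has 1 node {N}, right has 0 { }.

Z, V, A, R, H, B, W, M, N, E, U, G, L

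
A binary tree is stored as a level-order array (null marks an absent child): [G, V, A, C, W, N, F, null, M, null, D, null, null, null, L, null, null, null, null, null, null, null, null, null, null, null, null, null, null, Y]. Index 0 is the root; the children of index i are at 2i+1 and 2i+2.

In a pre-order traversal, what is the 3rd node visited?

Pre-order visits the node, then its left subtree, then its right subtree.
Visit G.
At G: go left to V.
  Visit V.
  At V: go left to C.
    Visit C.
    At C: no left child.
    At C: go right to M.
      M is a leaf — visit M.
  At V: go right to W.
    Visit W.
    At W: no left child.
    At W: go right to D.
      D is a leaf — visit D.
At G: go right to A.
  Visit A.
  At A: go left to N.
    N is a leaf — visit N.
  At A: go right to F.
    Visit F.
    At F: no left child.
    At F: go right to L.
      Visit L.
      At L: go left to Y.
        Y is a leaf — visit Y.
      At L: no right child.
Full pre-order sequence: G, V, C, M, W, D, A, N, F, L, Y.

C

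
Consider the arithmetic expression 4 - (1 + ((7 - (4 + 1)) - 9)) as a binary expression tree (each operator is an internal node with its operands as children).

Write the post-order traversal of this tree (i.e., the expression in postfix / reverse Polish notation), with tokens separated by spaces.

Post-order on an expression tree gives postfix notation: for each operator, emit left operand, right operand, then the operator.

4 1 7 4 1 + - 9 - + -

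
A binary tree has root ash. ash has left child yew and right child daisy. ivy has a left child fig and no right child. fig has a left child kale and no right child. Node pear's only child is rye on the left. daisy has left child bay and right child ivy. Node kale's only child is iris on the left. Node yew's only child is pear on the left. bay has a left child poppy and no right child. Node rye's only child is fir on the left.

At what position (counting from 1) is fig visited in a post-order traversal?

Post-order visits the left subtree, then the right subtree, then the node.
At ash: go left to yew.
  At yew: go left to pear.
    At pear: go left to rye.
      At rye: go left to fir.
        fir is a leaf — visit fir.
      At rye: no right child.
      Visit rye.
    At pear: no right child.
    Visit pear.
  At yew: no right child.
  Visit yew.
At ash: go right to daisy.
  At daisy: go left to bay.
    At bay: go left to poppy.
      poppy is a leaf — visit poppy.
    At bay: no right child.
    Visit bay.
  At daisy: go right to ivy.
    At ivy: go left to fig.
      At fig: go left to kale.
        At kale: go left to iris.
          iris is a leaf — visit iris.
        At kale: no right child.
        Visit kale.
      At fig: no right child.
      Visit fig.
    At ivy: no right child.
    Visit ivy.
  Visit daisy.
Visit ash.
Full post-order sequence: fir, rye, pear, yew, poppy, bay, iris, kale, fig, ivy, daisy, ash.

9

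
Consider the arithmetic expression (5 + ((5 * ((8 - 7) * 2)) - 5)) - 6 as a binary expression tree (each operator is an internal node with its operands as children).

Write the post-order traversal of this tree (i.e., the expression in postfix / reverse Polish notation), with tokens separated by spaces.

5 5 8 7 - 2 * * 5 - + 6 -

Post-order on an expression tree gives postfix notation: for each operator, emit left operand, right operand, then the operator.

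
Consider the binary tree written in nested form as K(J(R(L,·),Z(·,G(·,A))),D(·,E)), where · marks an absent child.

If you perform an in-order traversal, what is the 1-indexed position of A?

6

In-order visits the left subtree, then the node, then the right subtree.
At K: go left to J.
  At J: go left to R.
    At R: go left to L.
      L is a leaf — visit L.
    Visit R.
    At R: no right child.
  Visit J.
  At J: go right to Z.
    At Z: no left child.
    Visit Z.
    At Z: go right to G.
      At G: no left child.
      Visit G.
      At G: go right to A.
        A is a leaf — visit A.
Visit K.
At K: go right to D.
  At D: no left child.
  Visit D.
  At D: go right to E.
    E is a leaf — visit E.
Full in-order sequence: L, R, J, Z, G, A, K, D, E.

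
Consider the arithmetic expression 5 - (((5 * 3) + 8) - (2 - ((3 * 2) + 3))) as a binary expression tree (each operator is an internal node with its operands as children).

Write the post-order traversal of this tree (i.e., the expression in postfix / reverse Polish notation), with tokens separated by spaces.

Post-order on an expression tree gives postfix notation: for each operator, emit left operand, right operand, then the operator.

5 5 3 * 8 + 2 3 2 * 3 + - - -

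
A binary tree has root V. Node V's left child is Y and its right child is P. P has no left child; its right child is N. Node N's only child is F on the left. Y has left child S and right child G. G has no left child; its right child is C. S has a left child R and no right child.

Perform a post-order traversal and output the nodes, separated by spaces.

R S C G Y F N P V

Post-order visits the left subtree, then the right subtree, then the node.
At V: go left to Y.
  At Y: go left to S.
    At S: go left to R.
      R is a leaf — visit R.
    At S: no right child.
    Visit S.
  At Y: go right to G.
    At G: no left child.
    At G: go right to C.
      C is a leaf — visit C.
    Visit G.
  Visit Y.
At V: go right to P.
  At P: no left child.
  At P: go right to N.
    At N: go left to F.
      F is a leaf — visit F.
    At N: no right child.
    Visit N.
  Visit P.
Visit V.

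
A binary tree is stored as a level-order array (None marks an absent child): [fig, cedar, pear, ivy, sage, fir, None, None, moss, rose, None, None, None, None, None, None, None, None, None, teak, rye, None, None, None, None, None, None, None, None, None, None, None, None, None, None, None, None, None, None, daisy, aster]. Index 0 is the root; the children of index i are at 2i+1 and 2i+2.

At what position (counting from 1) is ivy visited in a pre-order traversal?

Pre-order visits the node, then its left subtree, then its right subtree.
Visit fig.
At fig: go left to cedar.
  Visit cedar.
  At cedar: go left to ivy.
    Visit ivy.
    At ivy: no left child.
    At ivy: go right to moss.
      moss is a leaf — visit moss.
  At cedar: go right to sage.
    Visit sage.
    At sage: go left to rose.
      Visit rose.
      At rose: go left to teak.
        Visit teak.
        At teak: go left to daisy.
          daisy is a leaf — visit daisy.
        At teak: go right to aster.
          aster is a leaf — visit aster.
      At rose: go right to rye.
        rye is a leaf — visit rye.
    At sage: no right child.
At fig: go right to pear.
  Visit pear.
  At pear: go left to fir.
    fir is a leaf — visit fir.
  At pear: no right child.
Full pre-order sequence: fig, cedar, ivy, moss, sage, rose, teak, daisy, aster, rye, pear, fir.

3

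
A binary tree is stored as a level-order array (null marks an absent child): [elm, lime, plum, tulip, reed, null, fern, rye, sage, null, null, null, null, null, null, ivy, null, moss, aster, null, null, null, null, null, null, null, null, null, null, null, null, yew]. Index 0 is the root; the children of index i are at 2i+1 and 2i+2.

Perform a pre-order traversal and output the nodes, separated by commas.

elm, lime, tulip, rye, ivy, yew, sage, moss, aster, reed, plum, fern

Pre-order visits the node, then its left subtree, then its right subtree.
Visit elm.
At elm: go left to lime.
  Visit lime.
  At lime: go left to tulip.
    Visit tulip.
    At tulip: go left to rye.
      Visit rye.
      At rye: go left to ivy.
        Visit ivy.
        At ivy: go left to yew.
          yew is a leaf — visit yew.
        At ivy: no right child.
      At rye: no right child.
    At tulip: go right to sage.
      Visit sage.
      At sage: go left to moss.
        moss is a leaf — visit moss.
      At sage: go right to aster.
        aster is a leaf — visit aster.
  At lime: go right to reed.
    reed is a leaf — visit reed.
At elm: go right to plum.
  Visit plum.
  At plum: no left child.
  At plum: go right to fern.
    fern is a leaf — visit fern.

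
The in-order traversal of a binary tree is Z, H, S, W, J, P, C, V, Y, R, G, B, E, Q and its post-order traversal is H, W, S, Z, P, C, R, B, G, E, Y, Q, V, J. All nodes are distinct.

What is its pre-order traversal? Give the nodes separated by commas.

The last element of post-order is the root; it splits in-order into left and right subtrees.
Root J: left subtree has 4 nodes {Z, H, S, W}, right has 9 {P, C, V, Y, R, G, B, E, Q}.
  Root Z: left subtree has 0 nodes { }, right has 3 {H, S, W}.
    Root S: left subtree has 1 node {H}, right has 1 {W}.
  Root V: left subtree has 2 nodes {P, C}, right has 6 {Y, R, G, B, E, Q}.
    Root C: left subtree has 1 node {P}, right has 0 { }.
    Root Q: left subtree has 5 nodes {Y, R, G, B, E}, right has 0 { }.
      Root Y: left subtree has 0 nodes { }, right has 4 {R, G, B, E}.
        Root E: left subtree has 3 nodes {R, G, B}, right has 0 { }.
          Root G: left subtree has 1 node {R}, right has 1 {B}.

J, Z, S, H, W, V, C, P, Q, Y, E, G, R, B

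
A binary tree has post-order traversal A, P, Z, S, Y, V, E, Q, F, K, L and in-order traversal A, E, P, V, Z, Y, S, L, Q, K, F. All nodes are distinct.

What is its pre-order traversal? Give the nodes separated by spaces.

The last element of post-order is the root; it splits in-order into left and right subtrees.
Root L: left subtree has 7 nodes {A, E, P, V, Z, Y, S}, right has 3 {Q, K, F}.
  Root E: left subtree has 1 node {A}, right has 5 {P, V, Z, Y, S}.
    Root V: left subtree has 1 node {P}, right has 3 {Z, Y, S}.
      Root Y: left subtree has 1 node {Z}, right has 1 {S}.
  Root K: left subtree has 1 node {Q}, right has 1 {F}.

L E A V P Y Z S K Q F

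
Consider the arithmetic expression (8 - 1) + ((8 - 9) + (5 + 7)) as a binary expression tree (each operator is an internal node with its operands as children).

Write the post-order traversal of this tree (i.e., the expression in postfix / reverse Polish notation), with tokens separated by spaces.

8 1 - 8 9 - 5 7 + + +

Post-order on an expression tree gives postfix notation: for each operator, emit left operand, right operand, then the operator.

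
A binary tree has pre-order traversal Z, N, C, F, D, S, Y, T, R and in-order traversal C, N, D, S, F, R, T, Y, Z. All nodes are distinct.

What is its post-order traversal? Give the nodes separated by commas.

The first element of pre-order is the root; it splits in-order into left and right subtrees.
Root Z: left subtree has 8 nodes {C, N, D, S, F, R, T, Y}, right has 0 { }.
  Root N: left subtree has 1 node {C}, right has 6 {D, S, F, R, T, Y}.
    Root F: left subtree has 2 nodes {D, S}, right has 3 {R, T, Y}.
      Root D: left subtree has 0 nodes { }, right has 1 {S}.
      Root Y: left subtree has 2 nodes {R, T}, right has 0 { }.
        Root T: left subtree has 1 node {R}, right has 0 { }.

C, S, D, R, T, Y, F, N, Z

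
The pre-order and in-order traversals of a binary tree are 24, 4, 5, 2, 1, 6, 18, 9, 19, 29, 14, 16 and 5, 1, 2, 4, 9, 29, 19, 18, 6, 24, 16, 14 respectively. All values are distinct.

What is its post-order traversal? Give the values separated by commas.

1, 2, 5, 29, 19, 9, 18, 6, 4, 16, 14, 24

The first element of pre-order is the root; it splits in-order into left and right subtrees.
Root 24: left subtree has 9 nodes {5, 1, 2, 4, 9, 29, 19, 18, 6}, right has 2 {16, 14}.
  Root 4: left subtree has 3 nodes {5, 1, 2}, right has 5 {9, 29, 19, 18, 6}.
    Root 5: left subtree has 0 nodes { }, right has 2 {1, 2}.
      Root 2: left subtree has 1 node {1}, right has 0 { }.
    Root 6: left subtree has 4 nodes {9, 29, 19, 18}, right has 0 { }.
      Root 18: left subtree has 3 nodes {9, 29, 19}, right has 0 { }.
        Root 9: left subtree has 0 nodes { }, right has 2 {29, 19}.
          Root 19: left subtree has 1 node {29}, right has 0 { }.
  Root 14: left subtree has 1 node {16}, right has 0 { }.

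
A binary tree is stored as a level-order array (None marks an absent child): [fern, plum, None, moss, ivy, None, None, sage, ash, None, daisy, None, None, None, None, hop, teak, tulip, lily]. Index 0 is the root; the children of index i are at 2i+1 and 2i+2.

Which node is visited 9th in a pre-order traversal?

lily

Pre-order visits the node, then its left subtree, then its right subtree.
Visit fern.
At fern: go left to plum.
  Visit plum.
  At plum: go left to moss.
    Visit moss.
    At moss: go left to sage.
      Visit sage.
      At sage: go left to hop.
        hop is a leaf — visit hop.
      At sage: go right to teak.
        teak is a leaf — visit teak.
    At moss: go right to ash.
      Visit ash.
      At ash: go left to tulip.
        tulip is a leaf — visit tulip.
      At ash: go right to lily.
        lily is a leaf — visit lily.
  At plum: go right to ivy.
    Visit ivy.
    At ivy: no left child.
    At ivy: go right to daisy.
      daisy is a leaf — visit daisy.
At fern: no right child.
Full pre-order sequence: fern, plum, moss, sage, hop, teak, ash, tulip, lily, ivy, daisy.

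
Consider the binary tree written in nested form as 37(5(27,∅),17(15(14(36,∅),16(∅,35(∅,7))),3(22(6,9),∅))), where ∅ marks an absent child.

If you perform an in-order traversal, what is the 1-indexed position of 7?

9

In-order visits the left subtree, then the node, then the right subtree.
At 37: go left to 5.
  At 5: go left to 27.
    27 is a leaf — visit 27.
  Visit 5.
  At 5: no right child.
Visit 37.
At 37: go right to 17.
  At 17: go left to 15.
    At 15: go left to 14.
      At 14: go left to 36.
        36 is a leaf — visit 36.
      Visit 14.
      At 14: no right child.
    Visit 15.
    At 15: go right to 16.
      At 16: no left child.
      Visit 16.
      At 16: go right to 35.
        At 35: no left child.
        Visit 35.
        At 35: go right to 7.
          7 is a leaf — visit 7.
  Visit 17.
  At 17: go right to 3.
    At 3: go left to 22.
      At 22: go left to 6.
        6 is a leaf — visit 6.
      Visit 22.
      At 22: go right to 9.
        9 is a leaf — visit 9.
    Visit 3.
    At 3: no right child.
Full in-order sequence: 27, 5, 37, 36, 14, 15, 16, 35, 7, 17, 6, 22, 9, 3.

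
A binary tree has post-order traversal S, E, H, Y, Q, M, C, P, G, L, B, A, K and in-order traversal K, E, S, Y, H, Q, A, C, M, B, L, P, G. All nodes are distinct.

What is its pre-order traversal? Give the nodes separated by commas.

The last element of post-order is the root; it splits in-order into left and right subtrees.
Root K: left subtree has 0 nodes { }, right has 12 {E, S, Y, H, Q, A, C, M, B, L, P, G}.
  Root A: left subtree has 5 nodes {E, S, Y, H, Q}, right has 6 {C, M, B, L, P, G}.
    Root Q: left subtree has 4 nodes {E, S, Y, H}, right has 0 { }.
      Root Y: left subtree has 2 nodes {E, S}, right has 1 {H}.
        Root E: left subtree has 0 nodes { }, right has 1 {S}.
    Root B: left subtree has 2 nodes {C, M}, right has 3 {L, P, G}.
      Root C: left subtree has 0 nodes { }, right has 1 {M}.
      Root L: left subtree has 0 nodes { }, right has 2 {P, G}.
        Root G: left subtree has 1 node {P}, right has 0 { }.

K, A, Q, Y, E, S, H, B, C, M, L, G, P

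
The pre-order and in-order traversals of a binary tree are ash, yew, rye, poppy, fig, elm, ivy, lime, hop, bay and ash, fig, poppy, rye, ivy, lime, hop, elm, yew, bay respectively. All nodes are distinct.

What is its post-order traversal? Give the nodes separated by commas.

fig, poppy, hop, lime, ivy, elm, rye, bay, yew, ash

The first element of pre-order is the root; it splits in-order into left and right subtrees.
Root ash: left subtree has 0 nodes { }, right has 9 {fig, poppy, rye, ivy, lime, hop, elm, yew, bay}.
  Root yew: left subtree has 7 nodes {fig, poppy, rye, ivy, lime, hop, elm}, right has 1 {bay}.
    Root rye: left subtree has 2 nodes {fig, poppy}, right has 4 {ivy, lime, hop, elm}.
      Root poppy: left subtree has 1 node {fig}, right has 0 { }.
      Root elm: left subtree has 3 nodes {ivy, lime, hop}, right has 0 { }.
        Root ivy: left subtree has 0 nodes { }, right has 2 {lime, hop}.
          Root lime: left subtree has 0 nodes { }, right has 1 {hop}.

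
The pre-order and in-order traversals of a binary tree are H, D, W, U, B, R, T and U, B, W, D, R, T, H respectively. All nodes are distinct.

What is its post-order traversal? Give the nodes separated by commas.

The first element of pre-order is the root; it splits in-order into left and right subtrees.
Root H: left subtree has 6 nodes {U, B, W, D, R, T}, right has 0 { }.
  Root D: left subtree has 3 nodes {U, B, W}, right has 2 {R, T}.
    Root W: left subtree has 2 nodes {U, B}, right has 0 { }.
      Root U: left subtree has 0 nodes { }, right has 1 {B}.
    Root R: left subtree has 0 nodes { }, right has 1 {T}.

B, U, W, T, R, D, H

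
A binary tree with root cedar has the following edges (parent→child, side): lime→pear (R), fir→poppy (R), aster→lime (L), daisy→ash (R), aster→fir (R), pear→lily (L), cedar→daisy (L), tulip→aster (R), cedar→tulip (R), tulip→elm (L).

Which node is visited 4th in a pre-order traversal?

tulip

Pre-order visits the node, then its left subtree, then its right subtree.
Visit cedar.
At cedar: go left to daisy.
  Visit daisy.
  At daisy: no left child.
  At daisy: go right to ash.
    ash is a leaf — visit ash.
At cedar: go right to tulip.
  Visit tulip.
  At tulip: go left to elm.
    elm is a leaf — visit elm.
  At tulip: go right to aster.
    Visit aster.
    At aster: go left to lime.
      Visit lime.
      At lime: no left child.
      At lime: go right to pear.
        Visit pear.
        At pear: go left to lily.
          lily is a leaf — visit lily.
        At pear: no right child.
    At aster: go right to fir.
      Visit fir.
      At fir: no left child.
      At fir: go right to poppy.
        poppy is a leaf — visit poppy.
Full pre-order sequence: cedar, daisy, ash, tulip, elm, aster, lime, pear, lily, fir, poppy.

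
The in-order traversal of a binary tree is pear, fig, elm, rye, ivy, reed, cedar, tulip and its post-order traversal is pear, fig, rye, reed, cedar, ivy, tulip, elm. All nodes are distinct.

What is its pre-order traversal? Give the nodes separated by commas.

The last element of post-order is the root; it splits in-order into left and right subtrees.
Root elm: left subtree has 2 nodes {pear, fig}, right has 5 {rye, ivy, reed, cedar, tulip}.
  Root fig: left subtree has 1 node {pear}, right has 0 { }.
  Root tulip: left subtree has 4 nodes {rye, ivy, reed, cedar}, right has 0 { }.
    Root ivy: left subtree has 1 node {rye}, right has 2 {reed, cedar}.
      Root cedar: left subtree has 1 node {reed}, right has 0 { }.

elm, fig, pear, tulip, ivy, rye, cedar, reed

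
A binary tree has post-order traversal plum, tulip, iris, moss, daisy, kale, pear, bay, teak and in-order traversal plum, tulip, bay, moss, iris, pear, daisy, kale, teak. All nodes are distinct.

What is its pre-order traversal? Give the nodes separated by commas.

teak, bay, tulip, plum, pear, moss, iris, kale, daisy

The last element of post-order is the root; it splits in-order into left and right subtrees.
Root teak: left subtree has 8 nodes {plum, tulip, bay, moss, iris, pear, daisy, kale}, right has 0 { }.
  Root bay: left subtree has 2 nodes {plum, tulip}, right has 5 {moss, iris, pear, daisy, kale}.
    Root tulip: left subtree has 1 node {plum}, right has 0 { }.
    Root pear: left subtree has 2 nodes {moss, iris}, right has 2 {daisy, kale}.
      Root moss: left subtree has 0 nodes { }, right has 1 {iris}.
      Root kale: left subtree has 1 node {daisy}, right has 0 { }.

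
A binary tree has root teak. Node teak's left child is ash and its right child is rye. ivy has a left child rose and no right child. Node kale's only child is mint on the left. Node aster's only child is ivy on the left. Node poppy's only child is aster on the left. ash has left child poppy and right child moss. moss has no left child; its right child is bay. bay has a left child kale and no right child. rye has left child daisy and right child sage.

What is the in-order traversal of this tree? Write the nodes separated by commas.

rose, ivy, aster, poppy, ash, moss, mint, kale, bay, teak, daisy, rye, sage

In-order visits the left subtree, then the node, then the right subtree.
At teak: go left to ash.
  At ash: go left to poppy.
    At poppy: go left to aster.
      At aster: go left to ivy.
        At ivy: go left to rose.
          rose is a leaf — visit rose.
        Visit ivy.
        At ivy: no right child.
      Visit aster.
      At aster: no right child.
    Visit poppy.
    At poppy: no right child.
  Visit ash.
  At ash: go right to moss.
    At moss: no left child.
    Visit moss.
    At moss: go right to bay.
      At bay: go left to kale.
        At kale: go left to mint.
          mint is a leaf — visit mint.
        Visit kale.
        At kale: no right child.
      Visit bay.
      At bay: no right child.
Visit teak.
At teak: go right to rye.
  At rye: go left to daisy.
    daisy is a leaf — visit daisy.
  Visit rye.
  At rye: go right to sage.
    sage is a leaf — visit sage.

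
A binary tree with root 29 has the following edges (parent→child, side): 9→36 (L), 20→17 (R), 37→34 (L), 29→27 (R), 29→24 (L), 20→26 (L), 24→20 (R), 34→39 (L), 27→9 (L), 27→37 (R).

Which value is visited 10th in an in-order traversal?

In-order visits the left subtree, then the node, then the right subtree.
At 29: go left to 24.
  At 24: no left child.
  Visit 24.
  At 24: go right to 20.
    At 20: go left to 26.
      26 is a leaf — visit 26.
    Visit 20.
    At 20: go right to 17.
      17 is a leaf — visit 17.
Visit 29.
At 29: go right to 27.
  At 27: go left to 9.
    At 9: go left to 36.
      36 is a leaf — visit 36.
    Visit 9.
    At 9: no right child.
  Visit 27.
  At 27: go right to 37.
    At 37: go left to 34.
      At 34: go left to 39.
        39 is a leaf — visit 39.
      Visit 34.
      At 34: no right child.
    Visit 37.
    At 37: no right child.
Full in-order sequence: 24, 26, 20, 17, 29, 36, 9, 27, 39, 34, 37.

34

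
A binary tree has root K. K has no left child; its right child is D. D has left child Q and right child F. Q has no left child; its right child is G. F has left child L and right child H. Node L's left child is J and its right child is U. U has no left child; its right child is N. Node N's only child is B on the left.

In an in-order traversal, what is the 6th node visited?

L

In-order visits the left subtree, then the node, then the right subtree.
At K: no left child.
Visit K.
At K: go right to D.
  At D: go left to Q.
    At Q: no left child.
    Visit Q.
    At Q: go right to G.
      G is a leaf — visit G.
  Visit D.
  At D: go right to F.
    At F: go left to L.
      At L: go left to J.
        J is a leaf — visit J.
      Visit L.
      At L: go right to U.
        At U: no left child.
        Visit U.
        At U: go right to N.
          At N: go left to B.
            B is a leaf — visit B.
          Visit N.
          At N: no right child.
    Visit F.
    At F: go right to H.
      H is a leaf — visit H.
Full in-order sequence: K, Q, G, D, J, L, U, B, N, F, H.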